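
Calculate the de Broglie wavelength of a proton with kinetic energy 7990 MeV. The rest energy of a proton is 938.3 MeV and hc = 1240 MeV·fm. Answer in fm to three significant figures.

λ = 0.140 fm

Total energy E = KE + m₀c² = 7990 + 938.3 = 8928.3 MeV.
(pc)² = E² − (m₀c²)² = (8928.3)² − (938.3)² = 7.883 × 10⁷ MeV², so pc = 8879 MeV.
λ = hc/(pc) = 1240 MeV·fm / 8879 MeV = 0.140 fm.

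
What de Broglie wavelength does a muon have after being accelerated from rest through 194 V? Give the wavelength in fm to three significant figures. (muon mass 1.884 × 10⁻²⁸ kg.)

λ = 6120 fm

KE = eV = 1.602 × 10⁻¹⁹ × 194.0 = 3.108 × 10⁻¹⁷ J.
p = √(2mKE) = √(2 × 1.884 × 10⁻²⁸ × 3.108 × 10⁻¹⁷) = 1.082 × 10⁻²² kg·m/s.
λ = h/p = 6.626 × 10⁻³⁴ / 1.082 × 10⁻²² = 6.12 × 10⁻¹² m = 6120 fm.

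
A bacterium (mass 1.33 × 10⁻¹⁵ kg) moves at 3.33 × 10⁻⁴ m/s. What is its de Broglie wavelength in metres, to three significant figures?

p = mv = 1.33 × 10⁻¹⁵ × 3.33 × 10⁻⁴ = 4.429 × 10⁻¹⁹ kg·m/s.
λ = h/p = 6.626 × 10⁻³⁴ / 4.429 × 10⁻¹⁹ = 1.50 × 10⁻¹⁵ m.

λ = 1.50 × 10⁻¹⁵ m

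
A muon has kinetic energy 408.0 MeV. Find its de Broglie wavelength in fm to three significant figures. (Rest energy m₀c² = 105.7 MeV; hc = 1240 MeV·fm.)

Total energy E = KE + m₀c² = 408.0 + 105.7 = 513.7 MeV.
(pc)² = E² − (m₀c²)² = (513.7)² − (105.7)² = 2.527 × 10⁵ MeV², so pc = 502.7 MeV.
λ = hc/(pc) = 1240 MeV·fm / 502.7 MeV = 2.47 fm.

λ = 2.47 fm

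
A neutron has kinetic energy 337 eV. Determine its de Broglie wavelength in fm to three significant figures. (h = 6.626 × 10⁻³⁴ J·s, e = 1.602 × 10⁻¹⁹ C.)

KE = 337 eV = 5.399 × 10⁻¹⁷ J.
p = √(2mKE) = √(2 × 1.675 × 10⁻²⁷ × 5.399 × 10⁻¹⁷) = 4.253 × 10⁻²² kg·m/s.
λ = h/p = 6.626 × 10⁻³⁴ / 4.253 × 10⁻²² = 1.56 × 10⁻¹² m = 1560 fm.

λ = 1560 fm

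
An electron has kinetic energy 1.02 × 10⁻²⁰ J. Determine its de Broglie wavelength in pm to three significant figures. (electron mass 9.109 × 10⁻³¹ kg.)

λ = 4860 pm

p = √(2mKE) = √(2 × 9.109 × 10⁻³¹ × 1.020 × 10⁻²⁰) = 1.363 × 10⁻²⁵ kg·m/s.
λ = h/p = 6.626 × 10⁻³⁴ / 1.363 × 10⁻²⁵ = 4.86 × 10⁻⁹ m = 4860 pm.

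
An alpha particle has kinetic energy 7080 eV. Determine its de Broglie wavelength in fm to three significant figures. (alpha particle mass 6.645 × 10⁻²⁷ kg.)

KE = 7080 eV = 1.134 × 10⁻¹⁵ J.
p = √(2mKE) = √(2 × 6.645 × 10⁻²⁷ × 1.134 × 10⁻¹⁵) = 3.882 × 10⁻²¹ kg·m/s.
λ = h/p = 6.626 × 10⁻³⁴ / 3.882 × 10⁻²¹ = 1.71 × 10⁻¹³ m = 171 fm.

λ = 171 fm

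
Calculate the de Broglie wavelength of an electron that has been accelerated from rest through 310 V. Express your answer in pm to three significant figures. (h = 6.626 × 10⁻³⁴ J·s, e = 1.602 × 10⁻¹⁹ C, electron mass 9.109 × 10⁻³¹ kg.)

KE = eV = 1.602 × 10⁻¹⁹ × 310.0 = 4.966 × 10⁻¹⁷ J.
p = √(2mKE) = √(2 × 9.109 × 10⁻³¹ × 4.966 × 10⁻¹⁷) = 9.512 × 10⁻²⁴ kg·m/s.
λ = h/p = 6.626 × 10⁻³⁴ / 9.512 × 10⁻²⁴ = 6.97 × 10⁻¹¹ m = 69.7 pm.

λ = 69.7 pm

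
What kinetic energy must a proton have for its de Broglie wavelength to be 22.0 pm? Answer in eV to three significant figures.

p = h/λ = 6.626 × 10⁻³⁴ / 2.200 × 10⁻¹¹ = 3.012 × 10⁻²³ kg·m/s.
KE = p²/(2m) = (3.012 × 10⁻²³)² / (2 × 1.673 × 10⁻²⁷) = 2.711 × 10⁻¹⁹ J = 1.69 eV.

KE = 1.69 eV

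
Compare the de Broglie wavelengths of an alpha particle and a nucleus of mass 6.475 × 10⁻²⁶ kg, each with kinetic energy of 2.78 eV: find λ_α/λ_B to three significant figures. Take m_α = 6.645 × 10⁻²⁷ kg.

λ_α/λ_B = 3.12

At fixed KE, p = √(2mKE) so λ = h/p ∝ 1/√m.
λ_α/λ_B = √(m_B/m_α) = √(6.475 × 10⁻²⁶/6.645 × 10⁻²⁷) = √(9.744) = 3.12.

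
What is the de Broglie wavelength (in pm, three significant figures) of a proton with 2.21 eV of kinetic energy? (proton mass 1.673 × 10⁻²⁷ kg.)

λ = 19.3 pm

KE = 2.21 eV = 3.540 × 10⁻¹⁹ J.
p = √(2mKE) = √(2 × 1.673 × 10⁻²⁷ × 3.540 × 10⁻¹⁹) = 3.442 × 10⁻²³ kg·m/s.
λ = h/p = 6.626 × 10⁻³⁴ / 3.442 × 10⁻²³ = 1.93 × 10⁻¹¹ m = 19.3 pm.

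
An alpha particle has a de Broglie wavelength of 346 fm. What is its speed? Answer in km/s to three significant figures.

v = 288 km/s

p = h/λ = 6.626 × 10⁻³⁴ / 3.460 × 10⁻¹³ = 1.915 × 10⁻²¹ kg·m/s.
v = p/m = 1.915 × 10⁻²¹ / 6.645 × 10⁻²⁷ = 2.88 × 10⁵ m/s = 288 km/s.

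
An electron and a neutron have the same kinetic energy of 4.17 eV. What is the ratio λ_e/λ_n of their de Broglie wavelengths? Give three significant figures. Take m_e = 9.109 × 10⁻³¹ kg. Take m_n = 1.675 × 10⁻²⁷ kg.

At fixed KE, p = √(2mKE) so λ = h/p ∝ 1/√m.
λ_e/λ_n = √(m_n/m_e) = √(1.675 × 10⁻²⁷/9.109 × 10⁻³¹) = √(1839) = 42.9.

λ_e/λ_n = 42.9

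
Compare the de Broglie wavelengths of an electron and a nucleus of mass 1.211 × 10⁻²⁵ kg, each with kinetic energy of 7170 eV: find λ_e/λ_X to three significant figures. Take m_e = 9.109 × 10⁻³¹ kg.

At fixed KE, p = √(2mKE) so λ = h/p ∝ 1/√m.
λ_e/λ_X = √(m_X/m_e) = √(1.211 × 10⁻²⁵/9.109 × 10⁻³¹) = √(1.329 × 10⁵) = 365.

λ_e/λ_X = 365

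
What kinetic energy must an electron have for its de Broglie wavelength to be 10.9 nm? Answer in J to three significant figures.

KE = 2.03 × 10⁻²¹ J

p = h/λ = 6.626 × 10⁻³⁴ / 1.090 × 10⁻⁸ = 6.079 × 10⁻²⁶ kg·m/s.
KE = p²/(2m) = (6.079 × 10⁻²⁶)² / (2 × 9.109 × 10⁻³¹) = 2.028 × 10⁻²¹ J = 2.03 × 10⁻²¹ J.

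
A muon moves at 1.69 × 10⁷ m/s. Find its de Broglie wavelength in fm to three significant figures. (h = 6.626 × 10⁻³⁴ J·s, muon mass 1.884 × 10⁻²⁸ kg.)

λ = 208 fm

p = mv = 1.884 × 10⁻²⁸ × 1.69 × 10⁷ = 3.184 × 10⁻²¹ kg·m/s.
λ = h/p = 6.626 × 10⁻³⁴ / 3.184 × 10⁻²¹ = 2.08 × 10⁻¹³ m = 208 fm.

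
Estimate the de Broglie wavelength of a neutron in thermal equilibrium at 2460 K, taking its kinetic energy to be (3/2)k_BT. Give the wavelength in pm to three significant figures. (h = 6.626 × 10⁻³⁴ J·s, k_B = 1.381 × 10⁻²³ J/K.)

λ = 50.7 pm

KE = (3/2)k_BT = 1.5 × 1.381 × 10⁻²³ × 2460 = 5.096 × 10⁻²⁰ J.
p = √(2mKE) = √(2 × 1.675 × 10⁻²⁷ × 5.096 × 10⁻²⁰) = 1.307 × 10⁻²³ kg·m/s.
λ = h/p = 5.07 × 10⁻¹¹ m = 50.7 pm.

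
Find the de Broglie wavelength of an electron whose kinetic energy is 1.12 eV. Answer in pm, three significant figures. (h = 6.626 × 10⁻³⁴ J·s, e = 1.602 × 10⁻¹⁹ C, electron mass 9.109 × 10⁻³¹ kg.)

KE = 1.12 eV = 1.794 × 10⁻¹⁹ J.
p = √(2mKE) = √(2 × 9.109 × 10⁻³¹ × 1.794 × 10⁻¹⁹) = 5.717 × 10⁻²⁵ kg·m/s.
λ = h/p = 6.626 × 10⁻³⁴ / 5.717 × 10⁻²⁵ = 1.16 × 10⁻⁹ m = 1160 pm.

λ = 1160 pm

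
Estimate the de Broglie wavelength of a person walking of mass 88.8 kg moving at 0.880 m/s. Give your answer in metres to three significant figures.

λ = 8.48 × 10⁻³⁶ m

p = mv = 88.8 × 0.880 = 7.814 × 10¹ kg·m/s.
λ = h/p = 6.626 × 10⁻³⁴ / 7.814 × 10¹ = 8.48 × 10⁻³⁶ m.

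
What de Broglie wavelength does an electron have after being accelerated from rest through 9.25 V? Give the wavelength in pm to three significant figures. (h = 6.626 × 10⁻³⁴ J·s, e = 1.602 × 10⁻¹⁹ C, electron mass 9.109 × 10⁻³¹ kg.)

KE = eV = 1.602 × 10⁻¹⁹ × 9.250 = 1.482 × 10⁻¹⁸ J.
p = √(2mKE) = √(2 × 9.109 × 10⁻³¹ × 1.482 × 10⁻¹⁸) = 1.643 × 10⁻²⁴ kg·m/s.
λ = h/p = 6.626 × 10⁻³⁴ / 1.643 × 10⁻²⁴ = 4.03 × 10⁻¹⁰ m = 403 pm.

λ = 403 pm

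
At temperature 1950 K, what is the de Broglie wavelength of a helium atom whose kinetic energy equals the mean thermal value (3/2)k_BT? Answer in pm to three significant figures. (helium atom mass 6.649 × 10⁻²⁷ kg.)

KE = (3/2)k_BT = 1.5 × 1.381 × 10⁻²³ × 1950 = 4.039 × 10⁻²⁰ J.
p = √(2mKE) = √(2 × 6.649 × 10⁻²⁷ × 4.039 × 10⁻²⁰) = 2.318 × 10⁻²³ kg·m/s.
λ = h/p = 2.86 × 10⁻¹¹ m = 28.6 pm.

λ = 28.6 pm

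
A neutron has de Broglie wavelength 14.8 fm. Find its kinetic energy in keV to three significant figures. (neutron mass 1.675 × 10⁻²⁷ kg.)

p = h/λ = 6.626 × 10⁻³⁴ / 1.480 × 10⁻¹⁴ = 4.477 × 10⁻²⁰ kg·m/s.
KE = p²/(2m) = (4.477 × 10⁻²⁰)² / (2 × 1.675 × 10⁻²⁷) = 5.983 × 10⁻¹³ J = 3730 keV.

KE = 3730 keV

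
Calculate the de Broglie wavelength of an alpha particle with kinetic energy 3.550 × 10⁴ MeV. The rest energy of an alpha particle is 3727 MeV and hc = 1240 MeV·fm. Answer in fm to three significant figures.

Total energy E = KE + m₀c² = 3.550 × 10⁴ + 3727 = 39227 MeV.
(pc)² = E² − (m₀c²)² = (39227)² − (3727)² = 1.525 × 10⁹ MeV², so pc = 3.905 × 10⁴ MeV.
λ = hc/(pc) = 1240 MeV·fm / 3.905 × 10⁴ MeV = 0.0318 fm.

λ = 0.0318 fm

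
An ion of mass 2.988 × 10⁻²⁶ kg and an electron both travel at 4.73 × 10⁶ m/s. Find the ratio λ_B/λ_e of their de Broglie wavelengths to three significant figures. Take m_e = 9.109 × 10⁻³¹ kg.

λ_B/λ_e = 3.05 × 10⁻⁵

At fixed v, p = mv so λ = h/(mv) ∝ 1/m.
λ_B/λ_e = m_e/m_B = 9.109 × 10⁻³¹/2.988 × 10⁻²⁶ = 3.05 × 10⁻⁵.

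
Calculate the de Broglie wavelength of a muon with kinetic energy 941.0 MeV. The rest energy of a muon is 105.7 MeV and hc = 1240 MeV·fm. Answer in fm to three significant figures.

λ = 1.19 fm

Total energy E = KE + m₀c² = 941.0 + 105.7 = 1046.7 MeV.
(pc)² = E² − (m₀c²)² = (1046.7)² − (105.7)² = 1.084 × 10⁶ MeV², so pc = 1041 MeV.
λ = hc/(pc) = 1240 MeV·fm / 1041 MeV = 1.19 fm.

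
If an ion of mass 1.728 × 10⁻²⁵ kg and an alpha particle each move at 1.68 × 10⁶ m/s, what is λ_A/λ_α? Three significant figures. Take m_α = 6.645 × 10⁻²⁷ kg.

At fixed v, p = mv so λ = h/(mv) ∝ 1/m.
λ_A/λ_α = m_α/m_A = 6.645 × 10⁻²⁷/1.728 × 10⁻²⁵ = 0.0385.

λ_A/λ_α = 0.0385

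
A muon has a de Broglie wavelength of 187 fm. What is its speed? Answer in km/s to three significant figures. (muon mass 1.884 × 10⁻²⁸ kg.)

v = 1.88 × 10⁴ km/s

p = h/λ = 6.626 × 10⁻³⁴ / 1.870 × 10⁻¹³ = 3.543 × 10⁻²¹ kg·m/s.
v = p/m = 3.543 × 10⁻²¹ / 1.884 × 10⁻²⁸ = 1.88 × 10⁷ m/s = 1.88 × 10⁴ km/s.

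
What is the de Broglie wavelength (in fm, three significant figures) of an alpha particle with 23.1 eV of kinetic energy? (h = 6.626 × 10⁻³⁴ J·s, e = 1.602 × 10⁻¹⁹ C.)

KE = 23.1 eV = 3.701 × 10⁻¹⁸ J.
p = √(2mKE) = √(2 × 6.645 × 10⁻²⁷ × 3.701 × 10⁻¹⁸) = 2.218 × 10⁻²² kg·m/s.
λ = h/p = 6.626 × 10⁻³⁴ / 2.218 × 10⁻²² = 2.99 × 10⁻¹² m = 2990 fm.

λ = 2990 fm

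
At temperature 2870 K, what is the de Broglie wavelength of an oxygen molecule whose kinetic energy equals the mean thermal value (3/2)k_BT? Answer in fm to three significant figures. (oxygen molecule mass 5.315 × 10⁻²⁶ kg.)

λ = 8330 fm

KE = (3/2)k_BT = 1.5 × 1.381 × 10⁻²³ × 2870 = 5.945 × 10⁻²⁰ J.
p = √(2mKE) = √(2 × 5.315 × 10⁻²⁶ × 5.945 × 10⁻²⁰) = 7.950 × 10⁻²³ kg·m/s.
λ = h/p = 8.33 × 10⁻¹² m = 8330 fm.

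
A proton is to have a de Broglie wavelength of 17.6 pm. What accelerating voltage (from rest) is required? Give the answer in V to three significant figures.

p = h/λ = 6.626 × 10⁻³⁴ / 1.760 × 10⁻¹¹ = 3.765 × 10⁻²³ kg·m/s.
KE = p²/(2m) = 4.236 × 10⁻¹⁹ J.
V = KE/e = 4.236 × 10⁻¹⁹ / (1.602 × 10⁻¹⁹) = 2.64 V.

V = 2.64 V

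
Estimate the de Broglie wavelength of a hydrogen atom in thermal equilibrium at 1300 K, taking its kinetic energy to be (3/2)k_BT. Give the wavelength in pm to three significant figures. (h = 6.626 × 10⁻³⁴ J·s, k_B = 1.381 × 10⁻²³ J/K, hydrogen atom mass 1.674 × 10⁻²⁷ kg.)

λ = 69.8 pm

KE = (3/2)k_BT = 1.5 × 1.381 × 10⁻²³ × 1300 = 2.693 × 10⁻²⁰ J.
p = √(2mKE) = √(2 × 1.674 × 10⁻²⁷ × 2.693 × 10⁻²⁰) = 9.495 × 10⁻²⁴ kg·m/s.
λ = h/p = 6.98 × 10⁻¹¹ m = 69.8 pm.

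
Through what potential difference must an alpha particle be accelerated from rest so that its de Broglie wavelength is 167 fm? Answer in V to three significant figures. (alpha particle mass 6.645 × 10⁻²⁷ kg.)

p = h/λ = 6.626 × 10⁻³⁴ / 1.670 × 10⁻¹³ = 3.968 × 10⁻²¹ kg·m/s.
KE = p²/(2m) = 1.185 × 10⁻¹⁵ J.
V = KE/2e = 1.185 × 10⁻¹⁵ / (2 × 1.602 × 10⁻¹⁹) = 3700 V.

V = 3700 V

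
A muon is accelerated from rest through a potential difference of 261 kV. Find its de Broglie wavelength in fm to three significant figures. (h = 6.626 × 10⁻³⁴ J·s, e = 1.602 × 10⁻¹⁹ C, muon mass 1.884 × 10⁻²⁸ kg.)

KE = eV = 1.602 × 10⁻¹⁹ × 2.610 × 10⁵ = 4.181 × 10⁻¹⁴ J.
p = √(2mKE) = √(2 × 1.884 × 10⁻²⁸ × 4.181 × 10⁻¹⁴) = 3.969 × 10⁻²¹ kg·m/s.
λ = h/p = 6.626 × 10⁻³⁴ / 3.969 × 10⁻²¹ = 1.67 × 10⁻¹³ m = 167 fm.

λ = 167 fm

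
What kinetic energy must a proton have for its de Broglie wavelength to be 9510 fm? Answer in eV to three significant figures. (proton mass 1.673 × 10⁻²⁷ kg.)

p = h/λ = 6.626 × 10⁻³⁴ / 9.510 × 10⁻¹² = 6.967 × 10⁻²³ kg·m/s.
KE = p²/(2m) = (6.967 × 10⁻²³)² / (2 × 1.673 × 10⁻²⁷) = 1.451 × 10⁻¹⁸ J = 9.06 eV.

KE = 9.06 eV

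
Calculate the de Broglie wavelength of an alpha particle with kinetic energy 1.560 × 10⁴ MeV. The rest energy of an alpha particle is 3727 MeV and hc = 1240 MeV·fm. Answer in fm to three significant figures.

Total energy E = KE + m₀c² = 1.560 × 10⁴ + 3727 = 19327 MeV.
(pc)² = E² − (m₀c²)² = (19327)² − (3727)² = 3.596 × 10⁸ MeV², so pc = 1.896 × 10⁴ MeV.
λ = hc/(pc) = 1240 MeV·fm / 1.896 × 10⁴ MeV = 0.0654 fm.

λ = 0.0654 fm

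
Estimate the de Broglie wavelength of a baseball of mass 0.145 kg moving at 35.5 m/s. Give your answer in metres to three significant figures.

p = mv = 0.145 × 35.5 = 5.148 kg·m/s.
λ = h/p = 6.626 × 10⁻³⁴ / 5.148 = 1.29 × 10⁻³⁴ m.

λ = 1.29 × 10⁻³⁴ m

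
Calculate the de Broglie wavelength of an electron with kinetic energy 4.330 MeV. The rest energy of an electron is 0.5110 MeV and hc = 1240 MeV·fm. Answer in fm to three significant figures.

λ = 258 fm

Total energy E = KE + m₀c² = 4.330 + 0.5110 = 4.8410 MeV.
(pc)² = E² − (m₀c²)² = (4.8410)² − (0.5110)² = 23.17 MeV², so pc = 4.814 MeV.
λ = hc/(pc) = 1240 MeV·fm / 4.814 MeV = 258 fm.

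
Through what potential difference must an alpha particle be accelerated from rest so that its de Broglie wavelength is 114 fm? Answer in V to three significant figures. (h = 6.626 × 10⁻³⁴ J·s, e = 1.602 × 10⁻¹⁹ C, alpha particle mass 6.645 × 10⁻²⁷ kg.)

p = h/λ = 6.626 × 10⁻³⁴ / 1.140 × 10⁻¹³ = 5.812 × 10⁻²¹ kg·m/s.
KE = p²/(2m) = 2.542 × 10⁻¹⁵ J.
V = KE/2e = 2.542 × 10⁻¹⁵ / (2 × 1.602 × 10⁻¹⁹) = 7930 V.

V = 7930 V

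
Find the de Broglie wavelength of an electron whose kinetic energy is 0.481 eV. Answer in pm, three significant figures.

KE = 0.481 eV = 7.706 × 10⁻²⁰ J.
p = √(2mKE) = √(2 × 9.109 × 10⁻³¹ × 7.706 × 10⁻²⁰) = 3.747 × 10⁻²⁵ kg·m/s.
λ = h/p = 6.626 × 10⁻³⁴ / 3.747 × 10⁻²⁵ = 1.77 × 10⁻⁹ m = 1770 pm.

λ = 1770 pm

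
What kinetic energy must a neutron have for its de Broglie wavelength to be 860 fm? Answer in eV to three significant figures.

KE = 1110 eV

p = h/λ = 6.626 × 10⁻³⁴ / 8.600 × 10⁻¹³ = 7.705 × 10⁻²² kg·m/s.
KE = p²/(2m) = (7.705 × 10⁻²²)² / (2 × 1.675 × 10⁻²⁷) = 1.772 × 10⁻¹⁶ J = 1110 eV.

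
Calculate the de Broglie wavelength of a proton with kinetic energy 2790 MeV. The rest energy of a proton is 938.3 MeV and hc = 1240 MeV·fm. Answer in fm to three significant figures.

Total energy E = KE + m₀c² = 2790 + 938.3 = 3728.3 MeV.
(pc)² = E² − (m₀c²)² = (3728.3)² − (938.3)² = 1.302 × 10⁷ MeV², so pc = 3608 MeV.
λ = hc/(pc) = 1240 MeV·fm / 3608 MeV = 0.344 fm.

λ = 0.344 fm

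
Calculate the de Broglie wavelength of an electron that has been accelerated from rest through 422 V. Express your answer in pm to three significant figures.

KE = eV = 1.602 × 10⁻¹⁹ × 422.0 = 6.760 × 10⁻¹⁷ J.
p = √(2mKE) = √(2 × 9.109 × 10⁻³¹ × 6.760 × 10⁻¹⁷) = 1.110 × 10⁻²³ kg·m/s.
λ = h/p = 6.626 × 10⁻³⁴ / 1.110 × 10⁻²³ = 5.97 × 10⁻¹¹ m = 59.7 pm.

λ = 59.7 pm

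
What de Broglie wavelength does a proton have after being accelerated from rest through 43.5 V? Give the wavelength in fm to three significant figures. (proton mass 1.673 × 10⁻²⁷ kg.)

λ = 4340 fm

KE = eV = 1.602 × 10⁻¹⁹ × 43.50 = 6.969 × 10⁻¹⁸ J.
p = √(2mKE) = √(2 × 1.673 × 10⁻²⁷ × 6.969 × 10⁻¹⁸) = 1.527 × 10⁻²² kg·m/s.
λ = h/p = 6.626 × 10⁻³⁴ / 1.527 × 10⁻²² = 4.34 × 10⁻¹² m = 4340 fm.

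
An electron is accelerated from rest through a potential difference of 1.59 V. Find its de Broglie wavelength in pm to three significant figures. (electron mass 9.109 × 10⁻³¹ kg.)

KE = eV = 1.602 × 10⁻¹⁹ × 1.590 = 2.547 × 10⁻¹⁹ J.
p = √(2mKE) = √(2 × 9.109 × 10⁻³¹ × 2.547 × 10⁻¹⁹) = 6.812 × 10⁻²⁵ kg·m/s.
λ = h/p = 6.626 × 10⁻³⁴ / 6.812 × 10⁻²⁵ = 9.73 × 10⁻¹⁰ m = 973 pm.

λ = 973 pm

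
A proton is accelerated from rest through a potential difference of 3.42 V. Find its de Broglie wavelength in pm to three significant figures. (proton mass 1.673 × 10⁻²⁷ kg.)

KE = eV = 1.602 × 10⁻¹⁹ × 3.420 = 5.479 × 10⁻¹⁹ J.
p = √(2mKE) = √(2 × 1.673 × 10⁻²⁷ × 5.479 × 10⁻¹⁹) = 4.282 × 10⁻²³ kg·m/s.
λ = h/p = 6.626 × 10⁻³⁴ / 4.282 × 10⁻²³ = 1.55 × 10⁻¹¹ m = 15.5 pm.

λ = 15.5 pm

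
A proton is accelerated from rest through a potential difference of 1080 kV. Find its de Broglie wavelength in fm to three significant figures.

λ = 27.5 fm

KE = eV = 1.602 × 10⁻¹⁹ × 1.080 × 10⁶ = 1.730 × 10⁻¹³ J.
p = √(2mKE) = √(2 × 1.673 × 10⁻²⁷ × 1.730 × 10⁻¹³) = 2.406 × 10⁻²⁰ kg·m/s.
λ = h/p = 6.626 × 10⁻³⁴ / 2.406 × 10⁻²⁰ = 2.75 × 10⁻¹⁴ m = 27.5 fm.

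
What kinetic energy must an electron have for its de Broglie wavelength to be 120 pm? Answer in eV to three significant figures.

p = h/λ = 6.626 × 10⁻³⁴ / 1.200 × 10⁻¹⁰ = 5.522 × 10⁻²⁴ kg·m/s.
KE = p²/(2m) = (5.522 × 10⁻²⁴)² / (2 × 9.109 × 10⁻³¹) = 1.674 × 10⁻¹⁷ J = 104 eV.

KE = 104 eV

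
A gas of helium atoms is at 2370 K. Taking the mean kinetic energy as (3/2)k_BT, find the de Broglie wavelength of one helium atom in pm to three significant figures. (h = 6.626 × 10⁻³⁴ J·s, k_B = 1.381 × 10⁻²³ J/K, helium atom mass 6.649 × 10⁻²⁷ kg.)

λ = 25.9 pm

KE = (3/2)k_BT = 1.5 × 1.381 × 10⁻²³ × 2370 = 4.909 × 10⁻²⁰ J.
p = √(2mKE) = √(2 × 6.649 × 10⁻²⁷ × 4.909 × 10⁻²⁰) = 2.555 × 10⁻²³ kg·m/s.
λ = h/p = 2.59 × 10⁻¹¹ m = 25.9 pm.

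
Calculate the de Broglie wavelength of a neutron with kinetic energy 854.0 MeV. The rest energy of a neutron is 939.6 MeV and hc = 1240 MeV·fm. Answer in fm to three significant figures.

Total energy E = KE + m₀c² = 854.0 + 939.6 = 1793.6 MeV.
(pc)² = E² − (m₀c²)² = (1793.6)² − (939.6)² = 2.334 × 10⁶ MeV², so pc = 1528 MeV.
λ = hc/(pc) = 1240 MeV·fm / 1528 MeV = 0.812 fm.

λ = 0.812 fm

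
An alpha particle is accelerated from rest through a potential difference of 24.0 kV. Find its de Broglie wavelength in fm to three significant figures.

λ = 65.5 fm

KE = 2eV = 2 × 1.602 × 10⁻¹⁹ × 2.400 × 10⁴ = 7.690 × 10⁻¹⁵ J.
p = √(2mKE) = √(2 × 6.645 × 10⁻²⁷ × 7.690 × 10⁻¹⁵) = 1.011 × 10⁻²⁰ kg·m/s.
λ = h/p = 6.626 × 10⁻³⁴ / 1.011 × 10⁻²⁰ = 6.55 × 10⁻¹⁴ m = 65.5 fm.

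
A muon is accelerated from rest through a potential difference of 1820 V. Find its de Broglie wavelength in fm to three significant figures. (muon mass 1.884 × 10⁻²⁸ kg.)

λ = 2000 fm

KE = eV = 1.602 × 10⁻¹⁹ × 1820 = 2.916 × 10⁻¹⁶ J.
p = √(2mKE) = √(2 × 1.884 × 10⁻²⁸ × 2.916 × 10⁻¹⁶) = 3.315 × 10⁻²² kg·m/s.
λ = h/p = 6.626 × 10⁻³⁴ / 3.315 × 10⁻²² = 2.00 × 10⁻¹² m = 2000 fm.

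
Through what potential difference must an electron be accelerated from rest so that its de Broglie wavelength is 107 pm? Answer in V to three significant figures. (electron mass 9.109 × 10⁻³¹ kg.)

p = h/λ = 6.626 × 10⁻³⁴ / 1.070 × 10⁻¹⁰ = 6.193 × 10⁻²⁴ kg·m/s.
KE = p²/(2m) = 2.105 × 10⁻¹⁷ J.
V = KE/e = 2.105 × 10⁻¹⁷ / (1.602 × 10⁻¹⁹) = 131 V.

V = 131 V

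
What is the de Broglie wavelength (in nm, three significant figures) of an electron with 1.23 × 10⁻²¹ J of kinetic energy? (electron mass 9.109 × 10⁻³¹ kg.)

λ = 14.0 nm

p = √(2mKE) = √(2 × 9.109 × 10⁻³¹ × 1.230 × 10⁻²¹) = 4.734 × 10⁻²⁶ kg·m/s.
λ = h/p = 6.626 × 10⁻³⁴ / 4.734 × 10⁻²⁶ = 1.40 × 10⁻⁸ m = 14.0 nm.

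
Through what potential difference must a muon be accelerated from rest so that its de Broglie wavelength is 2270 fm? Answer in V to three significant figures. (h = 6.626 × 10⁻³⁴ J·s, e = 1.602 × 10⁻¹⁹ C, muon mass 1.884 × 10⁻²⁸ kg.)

V = 1410 V

p = h/λ = 6.626 × 10⁻³⁴ / 2.270 × 10⁻¹² = 2.919 × 10⁻²² kg·m/s.
KE = p²/(2m) = 2.261 × 10⁻¹⁶ J.
V = KE/e = 2.261 × 10⁻¹⁶ / (1.602 × 10⁻¹⁹) = 1410 V.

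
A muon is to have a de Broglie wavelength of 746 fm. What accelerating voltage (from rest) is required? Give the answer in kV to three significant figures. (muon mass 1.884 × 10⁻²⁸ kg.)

V = 13.1 kV

p = h/λ = 6.626 × 10⁻³⁴ / 7.460 × 10⁻¹³ = 8.882 × 10⁻²² kg·m/s.
KE = p²/(2m) = 2.094 × 10⁻¹⁵ J.
V = KE/e = 2.094 × 10⁻¹⁵ / (1.602 × 10⁻¹⁹) = 13.1 kV.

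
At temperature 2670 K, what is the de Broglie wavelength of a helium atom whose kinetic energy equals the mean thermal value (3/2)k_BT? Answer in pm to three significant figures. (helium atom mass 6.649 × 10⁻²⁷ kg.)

KE = (3/2)k_BT = 1.5 × 1.381 × 10⁻²³ × 2670 = 5.531 × 10⁻²⁰ J.
p = √(2mKE) = √(2 × 6.649 × 10⁻²⁷ × 5.531 × 10⁻²⁰) = 2.712 × 10⁻²³ kg·m/s.
λ = h/p = 2.44 × 10⁻¹¹ m = 24.4 pm.

λ = 24.4 pm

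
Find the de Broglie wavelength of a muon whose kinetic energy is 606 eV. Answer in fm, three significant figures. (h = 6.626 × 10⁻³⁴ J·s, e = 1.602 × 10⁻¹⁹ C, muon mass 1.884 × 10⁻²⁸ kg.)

λ = 3460 fm

KE = 606 eV = 9.708 × 10⁻¹⁷ J.
p = √(2mKE) = √(2 × 1.884 × 10⁻²⁸ × 9.708 × 10⁻¹⁷) = 1.913 × 10⁻²² kg·m/s.
λ = h/p = 6.626 × 10⁻³⁴ / 1.913 × 10⁻²² = 3.46 × 10⁻¹² m = 3460 fm.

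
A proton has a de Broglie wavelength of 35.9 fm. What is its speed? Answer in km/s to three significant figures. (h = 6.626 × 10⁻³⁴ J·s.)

p = h/λ = 6.626 × 10⁻³⁴ / 3.590 × 10⁻¹⁴ = 1.846 × 10⁻²⁰ kg·m/s.
v = p/m = 1.846 × 10⁻²⁰ / 1.673 × 10⁻²⁷ = 1.10 × 10⁷ m/s = 1.10 × 10⁴ km/s.

v = 1.10 × 10⁴ km/s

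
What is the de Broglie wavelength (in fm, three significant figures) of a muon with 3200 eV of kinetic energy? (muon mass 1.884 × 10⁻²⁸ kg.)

λ = 1510 fm

KE = 3200 eV = 5.126 × 10⁻¹⁶ J.
p = √(2mKE) = √(2 × 1.884 × 10⁻²⁸ × 5.126 × 10⁻¹⁶) = 4.395 × 10⁻²² kg·m/s.
λ = h/p = 6.626 × 10⁻³⁴ / 4.395 × 10⁻²² = 1.51 × 10⁻¹² m = 1510 fm.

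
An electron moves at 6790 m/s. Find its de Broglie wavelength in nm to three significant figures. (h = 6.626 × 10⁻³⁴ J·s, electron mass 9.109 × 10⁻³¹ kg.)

p = mv = 9.109 × 10⁻³¹ × 6790 = 6.185 × 10⁻²⁷ kg·m/s.
λ = h/p = 6.626 × 10⁻³⁴ / 6.185 × 10⁻²⁷ = 1.07 × 10⁻⁷ m = 107 nm.

λ = 107 nm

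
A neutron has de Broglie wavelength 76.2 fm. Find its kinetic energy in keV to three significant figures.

KE = 141 keV

p = h/λ = 6.626 × 10⁻³⁴ / 7.620 × 10⁻¹⁴ = 8.696 × 10⁻²¹ kg·m/s.
KE = p²/(2m) = (8.696 × 10⁻²¹)² / (2 × 1.675 × 10⁻²⁷) = 2.257 × 10⁻¹⁴ J = 141 keV.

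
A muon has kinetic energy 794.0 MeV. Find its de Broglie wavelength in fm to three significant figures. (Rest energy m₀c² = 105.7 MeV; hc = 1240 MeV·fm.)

λ = 1.39 fm

Total energy E = KE + m₀c² = 794.0 + 105.7 = 899.7 MeV.
(pc)² = E² − (m₀c²)² = (899.7)² − (105.7)² = 7.983 × 10⁵ MeV², so pc = 893.5 MeV.
λ = hc/(pc) = 1240 MeV·fm / 893.5 MeV = 1.39 fm.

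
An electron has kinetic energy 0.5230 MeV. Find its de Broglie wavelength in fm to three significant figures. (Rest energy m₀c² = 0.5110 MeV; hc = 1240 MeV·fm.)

Total energy E = KE + m₀c² = 0.5230 + 0.5110 = 1.0340 MeV.
(pc)² = E² − (m₀c²)² = (1.0340)² − (0.5110)² = 0.8080 MeV², so pc = 0.8989 MeV.
λ = hc/(pc) = 1240 MeV·fm / 0.8989 MeV = 1380 fm.

λ = 1380 fm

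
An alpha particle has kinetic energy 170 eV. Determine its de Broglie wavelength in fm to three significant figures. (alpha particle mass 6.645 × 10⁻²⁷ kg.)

KE = 170 eV = 2.723 × 10⁻¹⁷ J.
p = √(2mKE) = √(2 × 6.645 × 10⁻²⁷ × 2.723 × 10⁻¹⁷) = 6.016 × 10⁻²² kg·m/s.
λ = h/p = 6.626 × 10⁻³⁴ / 6.016 × 10⁻²² = 1.10 × 10⁻¹² m = 1100 fm.

λ = 1100 fm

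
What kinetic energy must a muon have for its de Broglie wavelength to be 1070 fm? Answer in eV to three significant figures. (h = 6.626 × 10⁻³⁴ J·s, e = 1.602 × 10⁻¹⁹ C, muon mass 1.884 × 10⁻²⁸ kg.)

p = h/λ = 6.626 × 10⁻³⁴ / 1.070 × 10⁻¹² = 6.193 × 10⁻²² kg·m/s.
KE = p²/(2m) = (6.193 × 10⁻²²)² / (2 × 1.884 × 10⁻²⁸) = 1.018 × 10⁻¹⁵ J = 6350 eV.

KE = 6350 eV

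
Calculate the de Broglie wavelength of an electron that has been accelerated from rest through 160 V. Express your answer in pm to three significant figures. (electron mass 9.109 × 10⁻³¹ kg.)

λ = 97.0 pm

KE = eV = 1.602 × 10⁻¹⁹ × 160.0 = 2.563 × 10⁻¹⁷ J.
p = √(2mKE) = √(2 × 9.109 × 10⁻³¹ × 2.563 × 10⁻¹⁷) = 6.833 × 10⁻²⁴ kg·m/s.
λ = h/p = 6.626 × 10⁻³⁴ / 6.833 × 10⁻²⁴ = 9.70 × 10⁻¹¹ m = 97.0 pm.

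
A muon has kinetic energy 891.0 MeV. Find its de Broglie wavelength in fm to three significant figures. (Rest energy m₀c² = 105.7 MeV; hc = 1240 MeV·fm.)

λ = 1.25 fm

Total energy E = KE + m₀c² = 891.0 + 105.7 = 996.7 MeV.
(pc)² = E² − (m₀c²)² = (996.7)² − (105.7)² = 9.822 × 10⁵ MeV², so pc = 991.1 MeV.
λ = hc/(pc) = 1240 MeV·fm / 991.1 MeV = 1.25 fm.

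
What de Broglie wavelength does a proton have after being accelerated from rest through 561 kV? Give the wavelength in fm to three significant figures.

KE = eV = 1.602 × 10⁻¹⁹ × 5.610 × 10⁵ = 8.987 × 10⁻¹⁴ J.
p = √(2mKE) = √(2 × 1.673 × 10⁻²⁷ × 8.987 × 10⁻¹⁴) = 1.734 × 10⁻²⁰ kg·m/s.
λ = h/p = 6.626 × 10⁻³⁴ / 1.734 × 10⁻²⁰ = 3.82 × 10⁻¹⁴ m = 38.2 fm.

λ = 38.2 fm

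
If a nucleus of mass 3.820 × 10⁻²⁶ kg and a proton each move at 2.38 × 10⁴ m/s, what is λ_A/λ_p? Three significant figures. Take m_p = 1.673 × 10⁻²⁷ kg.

λ_A/λ_p = 0.0438

At fixed v, p = mv so λ = h/(mv) ∝ 1/m.
λ_A/λ_p = m_p/m_A = 1.673 × 10⁻²⁷/3.820 × 10⁻²⁶ = 0.0438.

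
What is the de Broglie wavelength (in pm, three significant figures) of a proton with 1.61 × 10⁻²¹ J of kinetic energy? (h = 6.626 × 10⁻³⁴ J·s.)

λ = 285 pm

p = √(2mKE) = √(2 × 1.673 × 10⁻²⁷ × 1.610 × 10⁻²¹) = 2.321 × 10⁻²⁴ kg·m/s.
λ = h/p = 6.626 × 10⁻³⁴ / 2.321 × 10⁻²⁴ = 2.85 × 10⁻¹⁰ m = 285 pm.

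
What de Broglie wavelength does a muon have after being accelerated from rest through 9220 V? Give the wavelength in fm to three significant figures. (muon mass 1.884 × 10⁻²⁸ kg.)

λ = 888 fm

KE = eV = 1.602 × 10⁻¹⁹ × 9220 = 1.477 × 10⁻¹⁵ J.
p = √(2mKE) = √(2 × 1.884 × 10⁻²⁸ × 1.477 × 10⁻¹⁵) = 7.460 × 10⁻²² kg·m/s.
λ = h/p = 6.626 × 10⁻³⁴ / 7.460 × 10⁻²² = 8.88 × 10⁻¹³ m = 888 fm.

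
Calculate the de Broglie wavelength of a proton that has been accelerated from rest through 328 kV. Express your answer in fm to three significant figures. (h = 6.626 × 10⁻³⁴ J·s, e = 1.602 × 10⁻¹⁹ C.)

KE = eV = 1.602 × 10⁻¹⁹ × 3.280 × 10⁵ = 5.255 × 10⁻¹⁴ J.
p = √(2mKE) = √(2 × 1.673 × 10⁻²⁷ × 5.255 × 10⁻¹⁴) = 1.326 × 10⁻²⁰ kg·m/s.
λ = h/p = 6.626 × 10⁻³⁴ / 1.326 × 10⁻²⁰ = 5.00 × 10⁻¹⁴ m = 50.0 fm.

λ = 50.0 fm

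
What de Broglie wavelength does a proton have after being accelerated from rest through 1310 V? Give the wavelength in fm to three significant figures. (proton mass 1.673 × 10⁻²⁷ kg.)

λ = 791 fm

KE = eV = 1.602 × 10⁻¹⁹ × 1310 = 2.099 × 10⁻¹⁶ J.
p = √(2mKE) = √(2 × 1.673 × 10⁻²⁷ × 2.099 × 10⁻¹⁶) = 8.380 × 10⁻²² kg·m/s.
λ = h/p = 6.626 × 10⁻³⁴ / 8.380 × 10⁻²² = 7.91 × 10⁻¹³ m = 791 fm.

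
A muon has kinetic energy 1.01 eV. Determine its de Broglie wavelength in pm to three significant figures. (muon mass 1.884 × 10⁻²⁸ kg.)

λ = 84.9 pm

KE = 1.01 eV = 1.618 × 10⁻¹⁹ J.
p = √(2mKE) = √(2 × 1.884 × 10⁻²⁸ × 1.618 × 10⁻¹⁹) = 7.808 × 10⁻²⁴ kg·m/s.
λ = h/p = 6.626 × 10⁻³⁴ / 7.808 × 10⁻²⁴ = 8.49 × 10⁻¹¹ m = 84.9 pm.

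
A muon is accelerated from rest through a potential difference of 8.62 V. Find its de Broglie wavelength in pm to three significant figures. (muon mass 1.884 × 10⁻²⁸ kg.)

KE = eV = 1.602 × 10⁻¹⁹ × 8.620 = 1.381 × 10⁻¹⁸ J.
p = √(2mKE) = √(2 × 1.884 × 10⁻²⁸ × 1.381 × 10⁻¹⁸) = 2.281 × 10⁻²³ kg·m/s.
λ = h/p = 6.626 × 10⁻³⁴ / 2.281 × 10⁻²³ = 2.90 × 10⁻¹¹ m = 29.0 pm.

λ = 29.0 pm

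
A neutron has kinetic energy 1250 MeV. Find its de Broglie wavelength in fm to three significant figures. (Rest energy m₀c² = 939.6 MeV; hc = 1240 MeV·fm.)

λ = 0.627 fm

Total energy E = KE + m₀c² = 1250 + 939.6 = 2189.6 MeV.
(pc)² = E² − (m₀c²)² = (2189.6)² − (939.6)² = 3.911 × 10⁶ MeV², so pc = 1978 MeV.
λ = hc/(pc) = 1240 MeV·fm / 1978 MeV = 0.627 fm.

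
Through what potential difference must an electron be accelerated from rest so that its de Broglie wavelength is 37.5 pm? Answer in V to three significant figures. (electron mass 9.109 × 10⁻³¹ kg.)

V = 1070 V

p = h/λ = 6.626 × 10⁻³⁴ / 3.750 × 10⁻¹¹ = 1.767 × 10⁻²³ kg·m/s.
KE = p²/(2m) = 1.714 × 10⁻¹⁶ J.
V = KE/e = 1.714 × 10⁻¹⁶ / (1.602 × 10⁻¹⁹) = 1070 V.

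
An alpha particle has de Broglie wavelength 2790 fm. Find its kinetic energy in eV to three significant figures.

KE = 26.5 eV

p = h/λ = 6.626 × 10⁻³⁴ / 2.790 × 10⁻¹² = 2.375 × 10⁻²² kg·m/s.
KE = p²/(2m) = (2.375 × 10⁻²²)² / (2 × 6.645 × 10⁻²⁷) = 4.244 × 10⁻¹⁸ J = 26.5 eV.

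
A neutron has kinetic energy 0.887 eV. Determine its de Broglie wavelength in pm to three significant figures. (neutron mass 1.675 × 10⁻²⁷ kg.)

KE = 0.887 eV = 1.421 × 10⁻¹⁹ J.
p = √(2mKE) = √(2 × 1.675 × 10⁻²⁷ × 1.421 × 10⁻¹⁹) = 2.182 × 10⁻²³ kg·m/s.
λ = h/p = 6.626 × 10⁻³⁴ / 2.182 × 10⁻²³ = 3.04 × 10⁻¹¹ m = 30.4 pm.

λ = 30.4 pm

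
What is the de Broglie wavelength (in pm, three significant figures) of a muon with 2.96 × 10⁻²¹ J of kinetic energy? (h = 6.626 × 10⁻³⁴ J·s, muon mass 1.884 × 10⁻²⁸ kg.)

p = √(2mKE) = √(2 × 1.884 × 10⁻²⁸ × 2.960 × 10⁻²¹) = 1.056 × 10⁻²⁴ kg·m/s.
λ = h/p = 6.626 × 10⁻³⁴ / 1.056 × 10⁻²⁴ = 6.27 × 10⁻¹⁰ m = 627 pm.

λ = 627 pm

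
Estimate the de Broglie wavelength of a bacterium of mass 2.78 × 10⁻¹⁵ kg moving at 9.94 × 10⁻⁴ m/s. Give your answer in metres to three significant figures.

p = mv = 2.78 × 10⁻¹⁵ × 9.94 × 10⁻⁴ = 2.763 × 10⁻¹⁸ kg·m/s.
λ = h/p = 6.626 × 10⁻³⁴ / 2.763 × 10⁻¹⁸ = 2.40 × 10⁻¹⁶ m.

λ = 2.40 × 10⁻¹⁶ m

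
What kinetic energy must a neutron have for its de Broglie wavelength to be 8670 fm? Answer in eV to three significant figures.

KE = 10.9 eV

p = h/λ = 6.626 × 10⁻³⁴ / 8.670 × 10⁻¹² = 7.642 × 10⁻²³ kg·m/s.
KE = p²/(2m) = (7.642 × 10⁻²³)² / (2 × 1.675 × 10⁻²⁷) = 1.743 × 10⁻¹⁸ J = 10.9 eV.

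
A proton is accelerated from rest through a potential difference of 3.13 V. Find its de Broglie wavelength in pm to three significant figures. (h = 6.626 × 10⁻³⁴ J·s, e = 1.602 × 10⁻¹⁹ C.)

λ = 16.2 pm

KE = eV = 1.602 × 10⁻¹⁹ × 3.130 = 5.014 × 10⁻¹⁹ J.
p = √(2mKE) = √(2 × 1.673 × 10⁻²⁷ × 5.014 × 10⁻¹⁹) = 4.096 × 10⁻²³ kg·m/s.
λ = h/p = 6.626 × 10⁻³⁴ / 4.096 × 10⁻²³ = 1.62 × 10⁻¹¹ m = 16.2 pm.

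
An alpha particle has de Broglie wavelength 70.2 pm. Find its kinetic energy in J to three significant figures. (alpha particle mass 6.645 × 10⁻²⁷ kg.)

KE = 6.70 × 10⁻²¹ J

p = h/λ = 6.626 × 10⁻³⁴ / 7.020 × 10⁻¹¹ = 9.439 × 10⁻²⁴ kg·m/s.
KE = p²/(2m) = (9.439 × 10⁻²⁴)² / (2 × 6.645 × 10⁻²⁷) = 6.704 × 10⁻²¹ J = 6.70 × 10⁻²¹ J.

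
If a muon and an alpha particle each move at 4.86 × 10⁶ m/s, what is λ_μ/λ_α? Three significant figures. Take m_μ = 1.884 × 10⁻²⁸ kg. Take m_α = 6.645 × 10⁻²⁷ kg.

λ_μ/λ_α = 35.3

At fixed v, p = mv so λ = h/(mv) ∝ 1/m.
λ_μ/λ_α = m_α/m_μ = 6.645 × 10⁻²⁷/1.884 × 10⁻²⁸ = 35.3.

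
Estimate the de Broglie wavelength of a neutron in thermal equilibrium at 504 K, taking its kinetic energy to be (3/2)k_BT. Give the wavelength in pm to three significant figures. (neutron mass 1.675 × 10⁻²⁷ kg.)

KE = (3/2)k_BT = 1.5 × 1.381 × 10⁻²³ × 504 = 1.044 × 10⁻²⁰ J.
p = √(2mKE) = √(2 × 1.675 × 10⁻²⁷ × 1.044 × 10⁻²⁰) = 5.914 × 10⁻²⁴ kg·m/s.
λ = h/p = 1.12 × 10⁻¹⁰ m = 112 pm.

λ = 112 pm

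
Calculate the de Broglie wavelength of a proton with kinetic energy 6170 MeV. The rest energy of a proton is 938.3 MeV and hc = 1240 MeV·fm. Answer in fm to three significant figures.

Total energy E = KE + m₀c² = 6170 + 938.3 = 7108.3 MeV.
(pc)² = E² − (m₀c²)² = (7108.3)² − (938.3)² = 4.965 × 10⁷ MeV², so pc = 7046 MeV.
λ = hc/(pc) = 1240 MeV·fm / 7046 MeV = 0.176 fm.

λ = 0.176 fm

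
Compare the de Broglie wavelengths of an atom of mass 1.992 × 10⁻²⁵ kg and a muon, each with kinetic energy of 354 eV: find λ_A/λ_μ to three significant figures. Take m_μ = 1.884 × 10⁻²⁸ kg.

At fixed KE, p = √(2mKE) so λ = h/p ∝ 1/√m.
λ_A/λ_μ = √(m_μ/m_A) = √(1.884 × 10⁻²⁸/1.992 × 10⁻²⁵) = √(9.458 × 10⁻⁴) = 0.0308.

λ_A/λ_μ = 0.0308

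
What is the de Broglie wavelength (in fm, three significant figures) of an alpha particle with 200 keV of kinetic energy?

KE = 200 keV = 3.204 × 10⁻¹⁴ J.
p = √(2mKE) = √(2 × 6.645 × 10⁻²⁷ × 3.204 × 10⁻¹⁴) = 2.064 × 10⁻²⁰ kg·m/s.
λ = h/p = 6.626 × 10⁻³⁴ / 2.064 × 10⁻²⁰ = 3.21 × 10⁻¹⁴ m = 32.1 fm.

λ = 32.1 fm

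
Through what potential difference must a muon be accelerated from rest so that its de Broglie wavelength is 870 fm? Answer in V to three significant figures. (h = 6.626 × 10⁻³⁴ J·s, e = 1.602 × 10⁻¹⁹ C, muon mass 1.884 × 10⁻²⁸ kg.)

p = h/λ = 6.626 × 10⁻³⁴ / 8.700 × 10⁻¹³ = 7.616 × 10⁻²² kg·m/s.
KE = p²/(2m) = 1.539 × 10⁻¹⁵ J.
V = KE/e = 1.539 × 10⁻¹⁵ / (1.602 × 10⁻¹⁹) = 9610 V.

V = 9610 V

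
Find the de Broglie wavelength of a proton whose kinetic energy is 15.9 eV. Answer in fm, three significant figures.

λ = 7180 fm

KE = 15.9 eV = 2.547 × 10⁻¹⁸ J.
p = √(2mKE) = √(2 × 1.673 × 10⁻²⁷ × 2.547 × 10⁻¹⁸) = 9.232 × 10⁻²³ kg·m/s.
λ = h/p = 6.626 × 10⁻³⁴ / 9.232 × 10⁻²³ = 7.18 × 10⁻¹² m = 7180 fm.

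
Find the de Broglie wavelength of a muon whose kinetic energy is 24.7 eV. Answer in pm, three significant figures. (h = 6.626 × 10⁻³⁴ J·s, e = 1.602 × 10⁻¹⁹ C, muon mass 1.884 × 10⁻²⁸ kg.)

KE = 24.7 eV = 3.957 × 10⁻¹⁸ J.
p = √(2mKE) = √(2 × 1.884 × 10⁻²⁸ × 3.957 × 10⁻¹⁸) = 3.861 × 10⁻²³ kg·m/s.
λ = h/p = 6.626 × 10⁻³⁴ / 3.861 × 10⁻²³ = 1.72 × 10⁻¹¹ m = 17.2 pm.

λ = 17.2 pm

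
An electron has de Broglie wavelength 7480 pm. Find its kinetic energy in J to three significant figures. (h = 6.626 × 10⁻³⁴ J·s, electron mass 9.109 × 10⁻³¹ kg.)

p = h/λ = 6.626 × 10⁻³⁴ / 7.480 × 10⁻⁹ = 8.858 × 10⁻²⁶ kg·m/s.
KE = p²/(2m) = (8.858 × 10⁻²⁶)² / (2 × 9.109 × 10⁻³¹) = 4.307 × 10⁻²¹ J = 4.31 × 10⁻²¹ J.

KE = 4.31 × 10⁻²¹ J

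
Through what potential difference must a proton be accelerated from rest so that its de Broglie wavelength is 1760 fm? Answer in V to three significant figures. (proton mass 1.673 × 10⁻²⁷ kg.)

V = 264 V

p = h/λ = 6.626 × 10⁻³⁴ / 1.760 × 10⁻¹² = 3.765 × 10⁻²² kg·m/s.
KE = p²/(2m) = 4.236 × 10⁻¹⁷ J.
V = KE/e = 4.236 × 10⁻¹⁷ / (1.602 × 10⁻¹⁹) = 264 V.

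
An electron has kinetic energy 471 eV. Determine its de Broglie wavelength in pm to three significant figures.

λ = 56.5 pm

KE = 471 eV = 7.545 × 10⁻¹⁷ J.
p = √(2mKE) = √(2 × 9.109 × 10⁻³¹ × 7.545 × 10⁻¹⁷) = 1.172 × 10⁻²³ kg·m/s.
λ = h/p = 6.626 × 10⁻³⁴ / 1.172 × 10⁻²³ = 5.65 × 10⁻¹¹ m = 56.5 pm.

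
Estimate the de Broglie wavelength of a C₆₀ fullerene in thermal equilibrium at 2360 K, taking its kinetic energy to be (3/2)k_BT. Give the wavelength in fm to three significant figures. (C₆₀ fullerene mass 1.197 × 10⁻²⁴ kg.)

λ = 1940 fm

KE = (3/2)k_BT = 1.5 × 1.381 × 10⁻²³ × 2360 = 4.889 × 10⁻²⁰ J.
p = √(2mKE) = √(2 × 1.197 × 10⁻²⁴ × 4.889 × 10⁻²⁰) = 3.421 × 10⁻²² kg·m/s.
λ = h/p = 1.94 × 10⁻¹² m = 1940 fm.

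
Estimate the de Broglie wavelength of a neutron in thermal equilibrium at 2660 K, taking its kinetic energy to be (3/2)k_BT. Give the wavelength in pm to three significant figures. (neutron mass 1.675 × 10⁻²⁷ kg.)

λ = 48.8 pm

KE = (3/2)k_BT = 1.5 × 1.381 × 10⁻²³ × 2660 = 5.510 × 10⁻²⁰ J.
p = √(2mKE) = √(2 × 1.675 × 10⁻²⁷ × 5.510 × 10⁻²⁰) = 1.359 × 10⁻²³ kg·m/s.
λ = h/p = 4.88 × 10⁻¹¹ m = 48.8 pm.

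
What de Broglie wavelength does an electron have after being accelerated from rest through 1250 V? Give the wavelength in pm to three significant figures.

KE = eV = 1.602 × 10⁻¹⁹ × 1250 = 2.003 × 10⁻¹⁶ J.
p = √(2mKE) = √(2 × 9.109 × 10⁻³¹ × 2.003 × 10⁻¹⁶) = 1.910 × 10⁻²³ kg·m/s.
λ = h/p = 6.626 × 10⁻³⁴ / 1.910 × 10⁻²³ = 3.47 × 10⁻¹¹ m = 34.7 pm.

λ = 34.7 pm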